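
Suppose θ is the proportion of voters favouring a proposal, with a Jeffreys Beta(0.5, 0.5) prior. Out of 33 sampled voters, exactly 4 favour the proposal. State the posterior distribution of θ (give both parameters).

Observing 4 successes and 29 failures updates Beta(0.5, 0.5) by adding the success and failure counts to the two shape parameters: α = 0.5+4 = 4.5, β = 0.5+29 = 29.5.

Posterior: Beta(4.5, 29.5)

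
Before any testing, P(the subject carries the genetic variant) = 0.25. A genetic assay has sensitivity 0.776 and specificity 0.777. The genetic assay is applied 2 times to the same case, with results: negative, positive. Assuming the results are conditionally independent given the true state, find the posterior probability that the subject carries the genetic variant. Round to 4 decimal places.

Posterior P(H) ≈ 0.2506

Let H be the event that the subject carries the genetic variant; start with P(H) = 0.25. P('positive'|H) = 0.776, P('positive'|¬H) = 0.223.
Update on result 1 ('negative'): P(H) ← 0.224·0.2500 / (0.224·0.2500 + 0.777·0.7500) = 0.056000/0.63875 = 0.0877.
Update on result 2 ('positive'): P(H) ← 0.776·0.0877 / (0.776·0.0877 + 0.223·0.9123) = 0.068033/0.27148 = 0.2506.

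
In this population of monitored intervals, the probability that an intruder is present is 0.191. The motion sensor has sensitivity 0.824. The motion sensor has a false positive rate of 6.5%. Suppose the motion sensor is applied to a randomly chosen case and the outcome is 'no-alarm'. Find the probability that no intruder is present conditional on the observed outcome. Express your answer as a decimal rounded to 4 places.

Let H be the event that an intruder is present. P(H) = 0.191, so P(¬H) = 0.809. With E the 'no-alarm' result, P(E|H) = 0.176 and P(E|¬H) = 0.935.
P(E) = 0.176·0.191 + 0.935·0.809 = 0.033616 + 0.75641 = 0.79003.
By Bayes' theorem, P(H|E) = 0.033616 / 0.79003 = 0.0426. Hence P(¬H|E) = 1 − 0.0426 = 0.9574.

P(¬H | E) ≈ 0.9574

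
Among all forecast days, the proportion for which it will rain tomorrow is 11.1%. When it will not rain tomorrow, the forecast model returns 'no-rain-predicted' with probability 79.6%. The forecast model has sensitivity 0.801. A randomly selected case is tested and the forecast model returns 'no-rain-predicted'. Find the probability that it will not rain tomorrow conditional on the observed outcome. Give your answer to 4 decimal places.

Write H for 'it will rain tomorrow'. Prior odds H:¬H = 0.111/0.889 = 0.12486. For the 'no-rain-predicted' outcome, the likelihood ratio is 0.199/0.796 = 0.25000.
Posterior odds = 0.12486 × 0.25000 = 0.031215, so P(H|E) = 0.031215/(1+0.031215) = 0.0303. Then P(¬H|E) = 1 − 0.0303 = 0.9697.

P(¬H | E) ≈ 0.9697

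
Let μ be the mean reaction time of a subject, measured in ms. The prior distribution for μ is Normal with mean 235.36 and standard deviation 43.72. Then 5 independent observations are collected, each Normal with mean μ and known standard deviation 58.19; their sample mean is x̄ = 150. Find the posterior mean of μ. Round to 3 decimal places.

Posterior mean ≈ 172.331

Prior precision 1/τ₀² = 1/43.72² = 0.00052317; data precision n/σ² = 5/58.19² = 0.00147664.
Posterior precision = 0.00052317 + 0.00147664 = 0.00199980.
Posterior mean = (0.00052317·235.36 + 0.00147664·150) / 0.00199980 = 172.331.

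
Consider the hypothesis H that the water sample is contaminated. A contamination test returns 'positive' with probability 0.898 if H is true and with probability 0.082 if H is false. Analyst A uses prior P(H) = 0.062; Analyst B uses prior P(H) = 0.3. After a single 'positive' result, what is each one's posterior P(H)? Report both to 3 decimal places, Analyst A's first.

Analyst A: 0.420; Analyst B: 0.824

P('+'|H) = 0.898, P('+'|¬H) = 0.082.
Analyst A: numerator 0.898·0.062 = 0.055676; evidence = 0.055676+0.082·0.938 = 0.13259; posterior = 0.420.
Analyst B: numerator 0.898·0.3 = 0.26940; evidence = 0.26940+0.082·0.7 = 0.32680; posterior = 0.824.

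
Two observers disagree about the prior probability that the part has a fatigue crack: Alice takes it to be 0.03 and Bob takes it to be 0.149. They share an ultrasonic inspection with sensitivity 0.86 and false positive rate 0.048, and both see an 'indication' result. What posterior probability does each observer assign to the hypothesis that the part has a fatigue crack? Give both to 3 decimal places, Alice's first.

Alice: 0.357; Bob: 0.758

The likelihood ratio for an 'indication' result is 0.86/0.048 = 17.917.
Alice: prior odds 0.03/0.97 = 0.030928; posterior odds 0.55412; posterior probability 0.357.
Bob: prior odds 0.149/0.851 = 0.17509; posterior odds 3.1370; posterior probability 0.758.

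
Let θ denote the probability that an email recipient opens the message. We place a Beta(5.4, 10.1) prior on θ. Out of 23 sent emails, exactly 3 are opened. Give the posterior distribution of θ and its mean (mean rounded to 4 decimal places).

Posterior: Beta(8.4, 30.1); mean ≈ 0.2182

The binomial likelihood is conjugate to the Beta prior: with 3 successes and 20 failures, the posterior is Beta(5.4+3, 10.1+20) = Beta(8.4, 30.1).
Posterior mean = α/(α+β) = 8.4/38.5 = 0.2182.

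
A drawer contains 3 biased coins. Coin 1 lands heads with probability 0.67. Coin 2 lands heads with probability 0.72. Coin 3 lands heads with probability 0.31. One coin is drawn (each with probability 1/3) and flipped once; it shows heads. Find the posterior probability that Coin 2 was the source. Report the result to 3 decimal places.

P(heads|C1) = 0.67; P(heads|C2) = 0.72; P(heads|C3) = 0.31.
Prior × likelihood for each source: 0.333333·0.67=0.2233, 0.333333·0.72=0.2400, 0.333333·0.31=0.1033. Summing gives P(heads) = 0.56667.
P(Coin 2 | heads) = 0.2400 / 0.56667 = 0.424.

Posterior probability ≈ 0.424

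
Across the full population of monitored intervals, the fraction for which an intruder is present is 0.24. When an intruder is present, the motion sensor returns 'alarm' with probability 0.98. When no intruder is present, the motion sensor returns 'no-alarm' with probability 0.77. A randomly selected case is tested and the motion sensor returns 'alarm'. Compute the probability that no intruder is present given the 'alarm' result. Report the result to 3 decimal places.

P(¬H | E) ≈ 0.426

Write H for 'an intruder is present'. Prior odds H:¬H = 0.24/0.76 = 0.31579. For the 'alarm' outcome, the likelihood ratio is 0.98/0.23 = 4.2609.
Posterior odds = 0.31579 × 4.2609 = 1.3455, so P(H|E) = 1.3455/(1+1.3455) = 0.574. Then P(¬H|E) = 1 − 0.574 = 0.426.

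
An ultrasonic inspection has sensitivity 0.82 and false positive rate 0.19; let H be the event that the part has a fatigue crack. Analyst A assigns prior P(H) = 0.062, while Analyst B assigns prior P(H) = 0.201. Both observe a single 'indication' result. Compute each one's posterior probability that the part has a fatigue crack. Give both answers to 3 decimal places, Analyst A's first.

Analyst A: 0.222; Analyst B: 0.521

P('+'|H) = 0.82, P('+'|¬H) = 0.19.
Analyst A: numerator 0.82·0.062 = 0.050840; evidence = 0.050840+0.19·0.938 = 0.22906; posterior = 0.222.
Analyst B: numerator 0.82·0.201 = 0.16482; evidence = 0.16482+0.19·0.799 = 0.31663; posterior = 0.521.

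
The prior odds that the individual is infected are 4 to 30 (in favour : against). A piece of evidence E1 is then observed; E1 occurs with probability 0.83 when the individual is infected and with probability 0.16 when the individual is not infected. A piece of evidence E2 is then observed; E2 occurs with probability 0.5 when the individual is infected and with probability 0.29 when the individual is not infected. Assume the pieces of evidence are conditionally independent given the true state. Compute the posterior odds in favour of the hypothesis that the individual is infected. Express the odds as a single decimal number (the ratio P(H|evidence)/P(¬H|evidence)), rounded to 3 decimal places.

Prior odds = 4/30 = 0.13333. In log-odds, ln(0.13333) = -2.0149.
Add log likelihood ratios: ln(5.1875) + ln(1.7241) = 2.1910.
Posterior log-odds = 0.17608, so posterior odds = exp(0.17608) = 1.1925.

Posterior odds ≈ 1.193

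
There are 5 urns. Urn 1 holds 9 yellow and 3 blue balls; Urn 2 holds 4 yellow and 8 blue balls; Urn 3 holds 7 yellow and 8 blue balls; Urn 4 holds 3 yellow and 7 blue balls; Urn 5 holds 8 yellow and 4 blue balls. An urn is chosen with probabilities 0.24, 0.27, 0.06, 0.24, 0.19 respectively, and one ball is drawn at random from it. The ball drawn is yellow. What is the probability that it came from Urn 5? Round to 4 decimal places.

Posterior probability ≈ 0.2550

P(yellow|Urn 1) = 0.75; P(yellow|Urn 2) = 0.3333; P(yellow|Urn 3) = 0.4667; P(yellow|Urn 4) = 0.3; P(yellow|Urn 5) = 0.6667.
Prior × likelihood for each source: 0.24·0.75=0.1800, 0.27·0.3333=0.09000, 0.06·0.4667=0.02800, 0.24·0.3=0.07200, 0.19·0.6667=0.1267. Summing gives P(yellow) = 0.49667.
P(Urn 5 | yellow) = 0.1267 / 0.49667 = 0.2550.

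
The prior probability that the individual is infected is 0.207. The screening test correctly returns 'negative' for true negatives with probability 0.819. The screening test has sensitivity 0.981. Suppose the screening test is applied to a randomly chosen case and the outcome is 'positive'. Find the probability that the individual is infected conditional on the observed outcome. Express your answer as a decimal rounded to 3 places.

Let H be the event that the individual is infected. P(H) = 0.207, so P(¬H) = 0.793. With E the 'positive' result, P(E|H) = 0.981 and P(E|¬H) = 0.181.
P(E) = 0.981·0.207 + 0.181·0.793 = 0.20307 + 0.14353 = 0.34660.
By Bayes' theorem, P(H|E) = 0.20307 / 0.34660 = 0.586.

P(H | E) ≈ 0.586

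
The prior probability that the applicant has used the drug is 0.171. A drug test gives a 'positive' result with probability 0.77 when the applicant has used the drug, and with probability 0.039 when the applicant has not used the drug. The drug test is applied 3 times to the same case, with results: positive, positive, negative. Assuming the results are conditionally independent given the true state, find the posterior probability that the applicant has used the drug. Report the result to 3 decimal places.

Posterior P(H) ≈ 0.951

With H the event that the applicant has used the drug, the joint likelihood of the observed sequence is P(data|H) = 0.77·0.77·0.23 = 0.13637 and P(data|¬H) = 0.039·0.039·0.961 = 0.0014617.
Bayes: P(H|data) = 0.171·0.13637 / (0.171·0.13637 + 0.829·0.0014617) = 0.023319/0.024530 = 0.9506.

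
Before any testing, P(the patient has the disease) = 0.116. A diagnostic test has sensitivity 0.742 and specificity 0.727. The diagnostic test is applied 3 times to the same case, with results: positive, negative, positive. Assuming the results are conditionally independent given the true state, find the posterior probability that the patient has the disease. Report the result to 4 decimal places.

With H the event that the patient has the disease, the joint likelihood of the observed sequence is P(data|H) = 0.742·0.258·0.742 = 0.14205 and P(data|¬H) = 0.273·0.727·0.273 = 0.054183.
Bayes: P(H|data) = 0.116·0.14205 / (0.116·0.14205 + 0.884·0.054183) = 0.016477/0.064375 = 0.2560.

Posterior P(H) ≈ 0.2560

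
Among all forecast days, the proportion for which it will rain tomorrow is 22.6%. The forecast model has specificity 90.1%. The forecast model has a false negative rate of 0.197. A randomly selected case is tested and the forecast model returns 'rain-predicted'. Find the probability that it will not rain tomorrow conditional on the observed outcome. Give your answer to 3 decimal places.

Let H be the event that it will rain tomorrow. P(H) = 0.226, so P(¬H) = 0.774. With E the 'rain-predicted' result, P(E|H) = 0.803 and P(E|¬H) = 0.099.
P(E) = 0.803·0.226 + 0.099·0.774 = 0.18148 + 0.076626 = 0.25810.
By Bayes' theorem, P(H|E) = 0.18148 / 0.25810 = 0.703. Hence P(¬H|E) = 1 − 0.703 = 0.297.

P(¬H | E) ≈ 0.297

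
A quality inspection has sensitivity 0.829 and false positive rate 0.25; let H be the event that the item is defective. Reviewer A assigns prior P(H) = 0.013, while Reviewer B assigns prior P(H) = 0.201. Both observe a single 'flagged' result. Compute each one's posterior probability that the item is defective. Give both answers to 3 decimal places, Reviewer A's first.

The likelihood ratio for a 'flagged' result is 0.829/0.25 = 3.3160.
Reviewer A: prior odds 0.013/0.987 = 0.013171; posterior odds 0.043676; posterior probability 0.042.
Reviewer B: prior odds 0.201/0.799 = 0.25156; posterior odds 0.83419; posterior probability 0.455.

Reviewer A: 0.042; Reviewer B: 0.455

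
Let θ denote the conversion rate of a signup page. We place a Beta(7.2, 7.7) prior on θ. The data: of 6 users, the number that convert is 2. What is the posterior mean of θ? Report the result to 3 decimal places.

Posterior mean ≈ 0.440

Observing 2 successes and 4 failures updates Beta(7.2, 7.7) by adding the success and failure counts to the two shape parameters: α = 7.2+2 = 9.2, β = 7.7+4 = 11.7.
Posterior mean = α/(α+β) = 9.2/20.9 = 0.440.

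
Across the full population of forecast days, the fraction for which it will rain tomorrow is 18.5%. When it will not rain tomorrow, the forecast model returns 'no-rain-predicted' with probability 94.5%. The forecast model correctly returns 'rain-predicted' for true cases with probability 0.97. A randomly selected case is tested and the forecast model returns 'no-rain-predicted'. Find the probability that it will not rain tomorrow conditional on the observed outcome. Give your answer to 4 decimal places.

Write H for 'it will rain tomorrow'. Prior odds H:¬H = 0.185/0.815 = 0.22699. For the 'no-rain-predicted' outcome, the likelihood ratio is 0.03/0.945 = 0.031746.
Posterior odds = 0.22699 × 0.031746 = 0.0072062, so P(H|E) = 0.0072062/(1+0.0072062) = 0.0072. Then P(¬H|E) = 1 − 0.0072 = 0.9928.

P(¬H | E) ≈ 0.9928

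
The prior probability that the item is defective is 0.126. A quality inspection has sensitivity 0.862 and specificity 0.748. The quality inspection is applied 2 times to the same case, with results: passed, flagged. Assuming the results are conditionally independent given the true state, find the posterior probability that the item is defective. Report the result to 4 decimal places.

With H the event that the item is defective, the joint likelihood of the observed sequence is P(data|H) = 0.138·0.862 = 0.11896 and P(data|¬H) = 0.748·0.252 = 0.18850.
Bayes: P(H|data) = 0.126·0.11896 / (0.126·0.11896 + 0.874·0.18850) = 0.014988/0.17973 = 0.0834.

Posterior P(H) ≈ 0.0834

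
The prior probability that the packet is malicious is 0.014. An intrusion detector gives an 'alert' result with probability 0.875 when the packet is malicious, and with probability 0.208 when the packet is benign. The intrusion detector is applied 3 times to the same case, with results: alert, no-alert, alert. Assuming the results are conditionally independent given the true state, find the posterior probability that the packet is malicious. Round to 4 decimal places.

Posterior P(H) ≈ 0.0381

With H the event that the packet is malicious, the joint likelihood of the observed sequence is P(data|H) = 0.875·0.125·0.875 = 0.095703 and P(data|¬H) = 0.208·0.792·0.208 = 0.034265.
Bayes: P(H|data) = 0.014·0.095703 / (0.014·0.095703 + 0.986·0.034265) = 0.0013398/0.035125 = 0.0381.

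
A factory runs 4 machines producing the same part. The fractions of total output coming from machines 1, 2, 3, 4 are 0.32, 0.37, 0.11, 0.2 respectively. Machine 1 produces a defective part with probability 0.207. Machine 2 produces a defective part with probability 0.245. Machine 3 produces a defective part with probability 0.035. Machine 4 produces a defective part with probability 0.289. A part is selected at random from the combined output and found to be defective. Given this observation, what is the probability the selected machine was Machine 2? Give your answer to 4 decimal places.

Posterior probability ≈ 0.4148

Tabulate prior·likelihood by source: [1] prior 0.32, lik 0.207, product 0.06624; [2] prior 0.37, lik 0.245, product 0.09065; [3] prior 0.11, lik 0.035, product 0.003850; [4] prior 0.2, lik 0.289, product 0.05780.
Normalizing constant = 0.21854; the posterior for Machine 2 is its product over the sum, 0.09065/0.21854 = 0.4148.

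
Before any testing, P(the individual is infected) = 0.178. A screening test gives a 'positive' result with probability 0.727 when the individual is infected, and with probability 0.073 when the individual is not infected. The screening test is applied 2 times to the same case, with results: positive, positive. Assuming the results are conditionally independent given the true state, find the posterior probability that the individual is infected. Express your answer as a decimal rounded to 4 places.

Posterior P(H) ≈ 0.9555

Let H be the event that the individual is infected; start with P(H) = 0.178. P('positive'|H) = 0.727, P('positive'|¬H) = 0.073.
Update on result 1 ('positive'): P(H) ← 0.727·0.1780 / (0.727·0.1780 + 0.073·0.8220) = 0.12941/0.18941 = 0.6832.
Update on result 2 ('positive'): P(H) ← 0.727·0.6832 / (0.727·0.6832 + 0.073·0.3168) = 0.49669/0.51981 = 0.9555.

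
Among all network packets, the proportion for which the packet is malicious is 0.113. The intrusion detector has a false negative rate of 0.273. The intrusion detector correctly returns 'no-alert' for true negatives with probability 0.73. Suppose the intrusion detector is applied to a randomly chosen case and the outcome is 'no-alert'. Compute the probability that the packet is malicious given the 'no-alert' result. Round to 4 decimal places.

P(H | E) ≈ 0.0455

Let H be the event that the packet is malicious. P(H) = 0.113, so P(¬H) = 0.887. With E the 'no-alert' result, P(E|H) = 0.273 and P(E|¬H) = 0.73.
P(E) = 0.273·0.113 + 0.73·0.887 = 0.030849 + 0.64751 = 0.67836.
By Bayes' theorem, P(H|E) = 0.030849 / 0.67836 = 0.0455.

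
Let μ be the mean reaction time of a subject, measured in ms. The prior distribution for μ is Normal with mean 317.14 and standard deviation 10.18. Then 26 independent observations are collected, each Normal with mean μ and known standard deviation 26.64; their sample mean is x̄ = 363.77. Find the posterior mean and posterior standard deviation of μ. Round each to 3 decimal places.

Prior precision 1/τ₀² = 1/10.18² = 0.00964949; data precision n/σ² = 26/26.64² = 0.0366357.
Posterior precision = 0.00964949 + 0.0366357 = 0.0462852, giving posterior SD = 1/√0.0462852 = 4.648.
Posterior mean = (0.00964949·317.14 + 0.0366357·363.77) / 0.0462852 = 354.049.

Posterior mean ≈ 354.049; posterior SD ≈ 4.648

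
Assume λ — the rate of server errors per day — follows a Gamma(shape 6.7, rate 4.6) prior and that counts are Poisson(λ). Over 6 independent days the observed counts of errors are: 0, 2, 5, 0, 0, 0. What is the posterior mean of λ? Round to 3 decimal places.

Total count ∑xᵢ = 7 over n = 6 days.
Gamma is conjugate to the Poisson likelihood: posterior is Gamma(shape = 6.7+7 = 13.7, rate = 4.6+6 = 10.6).
Posterior mean = shape/rate = 13.7/10.6 = 1.292.

Posterior mean ≈ 1.292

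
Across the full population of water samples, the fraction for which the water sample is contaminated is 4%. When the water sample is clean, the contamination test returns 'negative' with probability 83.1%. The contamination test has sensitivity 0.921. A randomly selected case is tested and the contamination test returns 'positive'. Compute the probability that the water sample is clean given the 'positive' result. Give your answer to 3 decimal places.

Write H for 'the water sample is contaminated'. Prior odds H:¬H = 0.04/0.96 = 0.041667. For the 'positive' outcome, the likelihood ratio is 0.921/0.169 = 5.4497.
Posterior odds = 0.041667 × 5.4497 = 0.22707, so P(H|E) = 0.22707/(1+0.22707) = 0.185. Then P(¬H|E) = 1 − 0.185 = 0.815.

P(¬H | E) ≈ 0.815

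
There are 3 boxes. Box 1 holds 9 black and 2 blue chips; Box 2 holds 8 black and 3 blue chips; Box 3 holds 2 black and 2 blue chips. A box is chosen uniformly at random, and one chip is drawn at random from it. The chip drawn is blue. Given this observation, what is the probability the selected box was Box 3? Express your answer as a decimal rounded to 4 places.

Posterior probability ≈ 0.5238

P(blue|Box 1) = 0.1818; P(blue|Box 2) = 0.2727; P(blue|Box 3) = 0.5.
Prior × likelihood for each source: 0.333333·0.1818=0.06061, 0.333333·0.2727=0.09091, 0.333333·0.5=0.1667. Summing gives P(blue) = 0.31818.
P(Box 3 | blue) = 0.1667 / 0.31818 = 0.5238.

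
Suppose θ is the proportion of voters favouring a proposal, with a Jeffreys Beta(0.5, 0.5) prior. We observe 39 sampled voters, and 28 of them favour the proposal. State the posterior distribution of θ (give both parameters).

The binomial likelihood is conjugate to the Beta prior: with 28 successes and 11 failures, the posterior is Beta(0.5+28, 0.5+11) = Beta(28.5, 11.5).

Posterior: Beta(28.5, 11.5)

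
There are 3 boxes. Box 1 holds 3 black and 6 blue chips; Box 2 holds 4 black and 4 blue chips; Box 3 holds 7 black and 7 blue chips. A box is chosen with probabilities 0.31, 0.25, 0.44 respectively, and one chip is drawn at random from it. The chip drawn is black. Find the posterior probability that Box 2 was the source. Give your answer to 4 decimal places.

P(black|Box 1) = 0.3333; P(black|Box 2) = 0.5; P(black|Box 3) = 0.5.
Prior × likelihood for each source: 0.31·0.3333=0.1033, 0.25·0.5=0.1250, 0.44·0.5=0.2200. Summing gives P(black) = 0.44833.
P(Box 2 | black) = 0.1250 / 0.44833 = 0.2788.

Posterior probability ≈ 0.2788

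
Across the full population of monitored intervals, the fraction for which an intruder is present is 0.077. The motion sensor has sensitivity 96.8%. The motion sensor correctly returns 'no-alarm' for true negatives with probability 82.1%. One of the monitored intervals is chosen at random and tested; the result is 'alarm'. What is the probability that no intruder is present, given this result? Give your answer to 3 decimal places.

P(¬H | E) ≈ 0.689

Let H be the event that an intruder is present. P(H) = 0.077, so P(¬H) = 0.923. With E the 'alarm' result, P(E|H) = 0.968 and P(E|¬H) = 0.179.
P(E) = 0.968·0.077 + 0.179·0.923 = 0.074536 + 0.16522 = 0.23975.
By Bayes' theorem, P(H|E) = 0.074536 / 0.23975 = 0.311. Hence P(¬H|E) = 1 − 0.311 = 0.689.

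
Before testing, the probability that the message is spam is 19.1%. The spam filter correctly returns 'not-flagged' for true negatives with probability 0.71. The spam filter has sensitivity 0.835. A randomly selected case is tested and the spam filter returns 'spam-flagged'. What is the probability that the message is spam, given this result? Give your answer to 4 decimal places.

P(H | E) ≈ 0.4047

Let H be the event that the message is spam. P(H) = 0.191, so P(¬H) = 0.809. With E the 'spam-flagged' result, P(E|H) = 0.835 and P(E|¬H) = 0.29.
P(E) = 0.835·0.191 + 0.29·0.809 = 0.15948 + 0.23461 = 0.39409.
By Bayes' theorem, P(H|E) = 0.15948 / 0.39409 = 0.4047.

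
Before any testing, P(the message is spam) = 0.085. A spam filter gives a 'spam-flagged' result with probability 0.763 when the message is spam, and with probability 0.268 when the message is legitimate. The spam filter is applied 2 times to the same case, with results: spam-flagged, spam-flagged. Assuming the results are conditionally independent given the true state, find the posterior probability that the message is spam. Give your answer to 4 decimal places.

Let H be the event that the message is spam; start with P(H) = 0.085. P('spam-flagged'|H) = 0.763, P('spam-flagged'|¬H) = 0.268.
Update on result 1 ('spam-flagged'): P(H) ← 0.763·0.0850 / (0.763·0.0850 + 0.268·0.9150) = 0.064855/0.31008 = 0.2092.
Update on result 2 ('spam-flagged'): P(H) ← 0.763·0.2092 / (0.763·0.2092 + 0.268·0.7908) = 0.15959/0.37153 = 0.4295.

Posterior P(H) ≈ 0.4295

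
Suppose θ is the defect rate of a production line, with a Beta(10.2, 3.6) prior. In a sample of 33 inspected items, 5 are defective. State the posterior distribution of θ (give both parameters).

Posterior: Beta(15.2, 31.6)

The binomial likelihood is conjugate to the Beta prior: with 5 successes and 28 failures, the posterior is Beta(10.2+5, 3.6+28) = Beta(15.2, 31.6).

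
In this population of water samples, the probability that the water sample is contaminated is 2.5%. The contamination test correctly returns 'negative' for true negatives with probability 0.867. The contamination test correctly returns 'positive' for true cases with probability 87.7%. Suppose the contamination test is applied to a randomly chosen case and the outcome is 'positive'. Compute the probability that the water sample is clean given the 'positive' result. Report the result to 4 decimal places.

Write H for 'the water sample is contaminated'. Prior odds H:¬H = 0.025/0.975 = 0.025641. For the 'positive' outcome, the likelihood ratio is 0.877/0.133 = 6.5940.
Posterior odds = 0.025641 × 6.5940 = 0.16908, so P(H|E) = 0.16908/(1+0.16908) = 0.1446. Then P(¬H|E) = 1 − 0.1446 = 0.8554.

P(¬H | E) ≈ 0.8554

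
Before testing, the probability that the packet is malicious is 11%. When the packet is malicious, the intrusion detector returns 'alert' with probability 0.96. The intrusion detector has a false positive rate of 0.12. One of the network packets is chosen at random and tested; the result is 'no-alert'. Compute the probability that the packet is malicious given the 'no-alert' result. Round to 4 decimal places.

P(H | E) ≈ 0.0056

Write H for 'the packet is malicious'. Prior odds H:¬H = 0.11/0.89 = 0.12360. For the 'no-alert' outcome, the likelihood ratio is 0.04/0.88 = 0.045455.
Posterior odds = 0.12360 × 0.045455 = 0.0056180, so P(H|E) = 0.0056180/(1+0.0056180) = 0.0056.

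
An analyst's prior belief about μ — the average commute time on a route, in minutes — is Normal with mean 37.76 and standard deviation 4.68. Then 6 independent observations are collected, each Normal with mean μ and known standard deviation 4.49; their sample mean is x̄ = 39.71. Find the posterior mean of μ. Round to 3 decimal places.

Posterior mean ≈ 39.451

Prior precision 1/τ₀² = 1/4.68² = 0.0456571; data precision n/σ² = 6/4.49² = 0.297618.
Posterior precision = 0.0456571 + 0.297618 = 0.343275.
Posterior mean = (0.0456571·37.76 + 0.297618·39.71) / 0.343275 = 39.451.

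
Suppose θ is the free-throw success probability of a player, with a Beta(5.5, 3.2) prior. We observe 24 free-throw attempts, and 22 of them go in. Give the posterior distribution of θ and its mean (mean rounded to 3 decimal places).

The binomial likelihood is conjugate to the Beta prior: with 22 successes and 2 failures, the posterior is Beta(5.5+22, 3.2+2) = Beta(27.5, 5.2).
Posterior mean = α/(α+β) = 27.5/32.7 = 0.841.

Posterior: Beta(27.5, 5.2); mean ≈ 0.841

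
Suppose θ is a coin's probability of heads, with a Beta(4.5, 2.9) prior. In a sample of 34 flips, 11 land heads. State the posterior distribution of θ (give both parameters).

Posterior: Beta(15.5, 25.9)

Observing 11 successes and 23 failures updates Beta(4.5, 2.9) by adding the success and failure counts to the two shape parameters: α = 4.5+11 = 15.5, β = 2.9+23 = 25.9.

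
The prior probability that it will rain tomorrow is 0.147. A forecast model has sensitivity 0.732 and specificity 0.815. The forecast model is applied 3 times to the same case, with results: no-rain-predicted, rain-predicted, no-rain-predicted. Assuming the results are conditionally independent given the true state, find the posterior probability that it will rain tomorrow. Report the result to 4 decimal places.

Posterior P(H) ≈ 0.0687

Let H be the event that it will rain tomorrow; start with P(H) = 0.147. P('rain-predicted'|H) = 0.732, P('rain-predicted'|¬H) = 0.185.
Update on result 1 ('no-rain-predicted'): P(H) ← 0.268·0.1470 / (0.268·0.1470 + 0.815·0.8530) = 0.039396/0.73459 = 0.0536.
Update on result 2 ('rain-predicted'): P(H) ← 0.732·0.0536 / (0.732·0.0536 + 0.185·0.9464) = 0.039257/0.21434 = 0.1832.
Update on result 3 ('no-rain-predicted'): P(H) ← 0.268·0.1832 / (0.268·0.1832 + 0.815·0.8168) = 0.049086/0.71481 = 0.0687.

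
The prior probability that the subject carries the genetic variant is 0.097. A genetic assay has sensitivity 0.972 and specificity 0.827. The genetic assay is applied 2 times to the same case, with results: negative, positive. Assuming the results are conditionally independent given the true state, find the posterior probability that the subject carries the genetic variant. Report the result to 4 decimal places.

Posterior P(H) ≈ 0.0200

Let H be the event that the subject carries the genetic variant; start with P(H) = 0.097. P('positive'|H) = 0.972, P('positive'|¬H) = 0.173.
Update on result 1 ('negative'): P(H) ← 0.028·0.0970 / (0.028·0.0970 + 0.827·0.9030) = 0.0027160/0.74950 = 0.0036.
Update on result 2 ('positive'): P(H) ← 0.972·0.0036 / (0.972·0.0036 + 0.173·0.9964) = 0.0035223/0.17590 = 0.0200.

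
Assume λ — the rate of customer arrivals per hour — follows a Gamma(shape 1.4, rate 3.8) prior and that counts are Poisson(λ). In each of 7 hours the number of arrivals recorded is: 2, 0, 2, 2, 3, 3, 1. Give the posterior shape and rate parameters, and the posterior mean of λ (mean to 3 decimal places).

Posterior: Gamma(shape=14.4, rate=10.8); mean ≈ 1.333

The Poisson likelihood adds the total count to the shape and the number of exposure periods to the rate. Here ∑xᵢ = 13 and n = 7, so shape 1.4→14.4 and rate 3.8→10.8.
E[λ | data] = 14.4/10.8 = 1.333.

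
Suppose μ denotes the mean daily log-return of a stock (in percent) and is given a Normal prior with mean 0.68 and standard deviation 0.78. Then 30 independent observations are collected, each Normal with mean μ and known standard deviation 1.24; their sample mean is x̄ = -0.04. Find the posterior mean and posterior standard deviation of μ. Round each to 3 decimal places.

Posterior mean ≈ 0.016; posterior SD ≈ 0.217

Prior precision 1/τ₀² = 1/0.78² = 1.64366; data precision n/σ² = 30/1.24² = 19.5109.
Posterior precision = 1.64366 + 19.5109 = 21.1546, giving posterior SD = 1/√21.1546 = 0.217.
Posterior mean = (1.64366·0.68 + 19.5109·-0.04) / 21.1546 = 0.016.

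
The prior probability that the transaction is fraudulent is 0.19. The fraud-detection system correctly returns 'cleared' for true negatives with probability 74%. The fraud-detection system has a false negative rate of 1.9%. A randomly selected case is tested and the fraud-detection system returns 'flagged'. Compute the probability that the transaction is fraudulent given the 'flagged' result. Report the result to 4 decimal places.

P(H | E) ≈ 0.4695

Let H be the event that the transaction is fraudulent. P(H) = 0.19, so P(¬H) = 0.81. With E the 'flagged' result, P(E|H) = 0.981 and P(E|¬H) = 0.26.
P(E) = 0.981·0.19 + 0.26·0.81 = 0.18639 + 0.21060 = 0.39699.
By Bayes' theorem, P(H|E) = 0.18639 / 0.39699 = 0.4695.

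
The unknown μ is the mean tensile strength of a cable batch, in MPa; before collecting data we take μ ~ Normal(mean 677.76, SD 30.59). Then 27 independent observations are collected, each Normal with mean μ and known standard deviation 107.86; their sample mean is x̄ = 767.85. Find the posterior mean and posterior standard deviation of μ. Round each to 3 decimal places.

Prior precision 1/τ₀² = 1/30.59² = 0.00106866; data precision n/σ² = 27/107.86² = 0.00232083.
Posterior precision = 0.00106866 + 0.00232083 = 0.00338949, giving posterior SD = 1/√0.00338949 = 17.176.
Posterior mean = (0.00106866·677.76 + 0.00232083·767.85) / 0.00338949 = 739.446.

Posterior mean ≈ 739.446; posterior SD ≈ 17.176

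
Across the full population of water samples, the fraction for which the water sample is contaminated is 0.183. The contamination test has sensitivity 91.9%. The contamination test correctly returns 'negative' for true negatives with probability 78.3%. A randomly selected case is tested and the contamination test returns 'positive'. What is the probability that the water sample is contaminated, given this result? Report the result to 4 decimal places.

Write H for 'the water sample is contaminated'. Prior odds H:¬H = 0.183/0.817 = 0.22399. For the 'positive' outcome, the likelihood ratio is 0.919/0.217 = 4.2350.
Posterior odds = 0.22399 × 4.2350 = 0.94860, so P(H|E) = 0.94860/(1+0.94860) = 0.4868.

P(H | E) ≈ 0.4868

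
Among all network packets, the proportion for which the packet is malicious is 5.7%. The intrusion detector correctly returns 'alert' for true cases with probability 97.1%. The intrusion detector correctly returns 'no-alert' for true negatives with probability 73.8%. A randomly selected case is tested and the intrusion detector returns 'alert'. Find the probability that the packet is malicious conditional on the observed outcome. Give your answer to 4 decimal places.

P(H | E) ≈ 0.1830

Write H for 'the packet is malicious'. Prior odds H:¬H = 0.057/0.943 = 0.060445. For the 'alert' outcome, the likelihood ratio is 0.971/0.262 = 3.7061.
Posterior odds = 0.060445 × 3.7061 = 0.22402, so P(H|E) = 0.22402/(1+0.22402) = 0.1830.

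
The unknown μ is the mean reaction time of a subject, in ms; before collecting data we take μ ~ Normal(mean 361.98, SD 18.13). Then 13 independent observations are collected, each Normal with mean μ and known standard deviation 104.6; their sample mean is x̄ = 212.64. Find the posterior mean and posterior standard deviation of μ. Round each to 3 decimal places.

Prior precision 1/τ₀² = 1/18.13² = 0.00304232; data precision n/σ² = 13/104.6² = 0.00118817.
Posterior precision = 0.00304232 + 0.00118817 = 0.00423049, giving posterior SD = 1/√0.00423049 = 15.375.
Posterior mean = (0.00304232·361.98 + 0.00118817·212.64) / 0.00423049 = 320.036.

Posterior mean ≈ 320.036; posterior SD ≈ 15.375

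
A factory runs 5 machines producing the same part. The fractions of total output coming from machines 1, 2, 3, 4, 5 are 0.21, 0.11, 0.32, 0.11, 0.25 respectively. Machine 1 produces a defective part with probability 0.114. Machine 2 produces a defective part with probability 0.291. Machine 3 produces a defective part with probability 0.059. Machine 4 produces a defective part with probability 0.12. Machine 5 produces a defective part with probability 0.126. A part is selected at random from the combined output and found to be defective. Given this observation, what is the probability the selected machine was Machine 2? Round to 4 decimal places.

Posterior probability ≈ 0.2678

P(defective|M1) = 0.114; P(defective|M2) = 0.291; P(defective|M3) = 0.059; P(defective|M4) = 0.12; P(defective|M5) = 0.126.
Prior × likelihood for each source: 0.21·0.114=0.02394, 0.11·0.291=0.03201, 0.32·0.059=0.01888, 0.11·0.12=0.01320, 0.25·0.126=0.03150. Summing gives P(defective) = 0.11953.
P(Machine 2 | defective) = 0.03201 / 0.11953 = 0.2678.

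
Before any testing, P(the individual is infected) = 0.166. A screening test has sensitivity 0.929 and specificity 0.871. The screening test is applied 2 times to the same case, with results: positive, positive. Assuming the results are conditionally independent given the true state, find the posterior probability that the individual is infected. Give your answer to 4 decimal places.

Let H be the event that the individual is infected; start with P(H) = 0.166. P('positive'|H) = 0.929, P('positive'|¬H) = 0.129.
Update on result 1 ('positive'): P(H) ← 0.929·0.1660 / (0.929·0.1660 + 0.129·0.8340) = 0.15421/0.26180 = 0.5891.
Update on result 2 ('positive'): P(H) ← 0.929·0.5891 / (0.929·0.5891 + 0.129·0.4109) = 0.54723/0.60024 = 0.9117.

Posterior P(H) ≈ 0.9117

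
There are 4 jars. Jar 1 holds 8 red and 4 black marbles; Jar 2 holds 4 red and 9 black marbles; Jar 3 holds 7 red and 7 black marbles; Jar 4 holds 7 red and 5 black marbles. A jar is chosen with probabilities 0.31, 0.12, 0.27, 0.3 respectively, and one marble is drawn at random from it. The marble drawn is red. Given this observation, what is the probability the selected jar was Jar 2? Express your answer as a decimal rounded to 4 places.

Posterior probability ≈ 0.0667

P(red|Jar 1) = 0.6667; P(red|Jar 2) = 0.3077; P(red|Jar 3) = 0.5; P(red|Jar 4) = 0.5833.
Prior × likelihood for each source: 0.31·0.6667=0.2067, 0.12·0.3077=0.03692, 0.27·0.5=0.1350, 0.3·0.5833=0.1750. Summing gives P(red) = 0.55359.
P(Jar 2 | red) = 0.03692 / 0.55359 = 0.0667.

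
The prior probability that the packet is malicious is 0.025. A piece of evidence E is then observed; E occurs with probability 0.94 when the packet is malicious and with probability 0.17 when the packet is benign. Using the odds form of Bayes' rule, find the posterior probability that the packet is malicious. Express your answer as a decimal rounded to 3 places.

Prior odds = 0.025/(1−0.025) = 0.025641. In log-odds, ln(0.025641) = -3.6636.
Add log likelihood ratio: ln(5.5294) = 1.7101.
Posterior log-odds = -1.9535, so posterior odds = exp(-1.9535) = 0.14178. Converting, P(H|E) = 0.14178/1.1418 = 0.124.

Posterior probability ≈ 0.124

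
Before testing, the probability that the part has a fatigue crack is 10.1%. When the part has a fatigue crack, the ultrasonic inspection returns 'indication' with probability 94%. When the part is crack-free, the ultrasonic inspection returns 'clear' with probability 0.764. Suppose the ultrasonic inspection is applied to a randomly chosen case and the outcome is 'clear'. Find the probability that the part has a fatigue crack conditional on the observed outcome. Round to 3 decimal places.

P(H | E) ≈ 0.009

Write H for 'the part has a fatigue crack'. Prior odds H:¬H = 0.101/0.899 = 0.11235. For the 'clear' outcome, the likelihood ratio is 0.06/0.764 = 0.078534.
Posterior odds = 0.11235 × 0.078534 = 0.0088231, so P(H|E) = 0.0088231/(1+0.0088231) = 0.009.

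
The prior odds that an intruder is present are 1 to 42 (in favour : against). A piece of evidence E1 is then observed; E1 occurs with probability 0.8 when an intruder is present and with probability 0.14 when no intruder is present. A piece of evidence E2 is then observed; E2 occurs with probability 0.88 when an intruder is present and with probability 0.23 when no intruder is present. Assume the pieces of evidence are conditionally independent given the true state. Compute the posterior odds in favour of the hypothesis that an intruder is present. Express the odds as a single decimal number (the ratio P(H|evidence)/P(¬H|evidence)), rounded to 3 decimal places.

Posterior odds ≈ 0.521

Prior odds = 1/42 = 0.023810. In log-odds, ln(0.023810) = -3.7377.
Add log likelihood ratios: ln(5.7143) + ln(3.8261) = 3.0848.
Posterior log-odds = -0.65286, so posterior odds = exp(-0.65286) = 0.52056.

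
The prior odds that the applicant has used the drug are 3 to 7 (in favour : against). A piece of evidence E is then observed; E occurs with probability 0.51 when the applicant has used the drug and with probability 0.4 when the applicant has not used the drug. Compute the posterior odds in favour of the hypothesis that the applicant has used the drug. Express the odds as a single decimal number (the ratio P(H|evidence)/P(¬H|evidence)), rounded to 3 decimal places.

Posterior odds ≈ 0.546

Prior odds = 3/7 = 0.42857. In log-odds, ln(0.42857) = -0.84730.
Add log likelihood ratio: ln(1.2750) = 0.24295.
Posterior log-odds = -0.60435, so posterior odds = exp(-0.60435) = 0.54643.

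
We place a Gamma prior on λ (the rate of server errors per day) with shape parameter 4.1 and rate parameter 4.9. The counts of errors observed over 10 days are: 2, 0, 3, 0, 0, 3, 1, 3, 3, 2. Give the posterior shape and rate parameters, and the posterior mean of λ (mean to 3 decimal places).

Posterior: Gamma(shape=21.1, rate=14.9); mean ≈ 1.416

Total count ∑xᵢ = 17 over n = 10 days.
Gamma is conjugate to the Poisson likelihood: posterior is Gamma(shape = 4.1+17 = 21.1, rate = 4.9+10 = 14.9).
E[λ | data] = 21.1/14.9 = 1.416.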